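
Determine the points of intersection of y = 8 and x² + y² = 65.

From the line, y = 8. Substituting:
x² − 1 = 0
x = 1 or x = −1, giving (1, 8) and (−1, 8).

(−1, 8) and (1, 8)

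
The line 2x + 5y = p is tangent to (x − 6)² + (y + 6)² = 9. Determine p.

p = −18 ± 3√29

Tangency holds when the distance from the centre (6, −6) to the line equals the radius 3:
|2·6 + 5·(−6) − p| / √29 = 3
|p − (−18)| = 3√29.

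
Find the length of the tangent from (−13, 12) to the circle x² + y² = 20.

√293

The centre is (0, 0) and r = 2√5. The square of the distance from P to the centre is 169 + 144 = 313.
Power of the point: PT² = |PO|² − r² = 293, so PT = √293.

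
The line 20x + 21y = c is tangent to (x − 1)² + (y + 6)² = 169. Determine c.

c = −483 or c = 271

For a tangent, require d(centre, line) = r = 13.
|20·1 + 21·(−6) − c| / √841 = 13
|c − (−106)| = 13·29, so c = 271 or c = −483.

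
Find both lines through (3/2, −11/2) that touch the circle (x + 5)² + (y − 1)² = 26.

Write the tangent as mx − y + (−11/2 − m·(3/2)) = 0 and set its distance from the centre to √26:
(−13/2m − (13/2))² = 26(m² + 1)
5m² + 26m + 5 = 0, so m = −5 or m = −1/5.
Through (3/2, −11/2) these give 5x + y = 2 and x + 5y = −26.

5x + y = 2 and x + 5y = −26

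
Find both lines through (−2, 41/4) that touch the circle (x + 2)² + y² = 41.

Let a tangent through (−2, 41/4) have slope m. Its distance from (−2, 0) must equal √41:
(0m − (−41/4))² = 41(m² + 1)
16m² − 25 = 0, so m = 5/4 or m = −5/4.
With m = 5/4: 5x − 4y = −51. With m = −5/4: 5x + 4y = 31.

5x − 4y = −51 and 5x + 4y = 31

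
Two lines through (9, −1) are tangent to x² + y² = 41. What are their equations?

4x − 5y = 41 and 5x + 4y = 41

Let a tangent through (9, −1) have slope m. Its distance from (0, 0) must equal √41:
[m·(−9) − (1)]² = 41(m² + 1)
20m² + 9m − 20 = 0, so m = 4/5 or m = −5/4.
Through (9, −1) these give 4x − 5y = 41 and 5x + 4y = 41.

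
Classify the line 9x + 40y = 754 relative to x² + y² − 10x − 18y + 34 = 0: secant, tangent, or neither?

neither

Substituting the line into the circle gives 1681x² − 23092x + 80036 = 0.
Discriminant = (−23092)² − 4·1681·(80036) = −4921600 < 0.
No real roots: the line does not meet the circle.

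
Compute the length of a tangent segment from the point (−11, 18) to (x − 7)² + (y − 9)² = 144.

Centre (7, 9), r² = 144. |PO|² = (−18)² + (9)² = 405.
Power of the point: PT² = |PO|² − r² = 261, so PT = 3√29.

3√29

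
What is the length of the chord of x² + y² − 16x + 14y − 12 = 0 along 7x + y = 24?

Substitute y = −7x + 24:
50x² − 450x + 900 = 0  ⟹  x² − 9x + 18 = 0
x = 6 or x = 3, giving (6, −18) and (3, 3).
|(6, −18) − (3, 3)| = √((3)² + (−21)²) = 15√2.

15√2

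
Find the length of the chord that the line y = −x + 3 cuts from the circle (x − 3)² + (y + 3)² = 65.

From the line, y = −x + 3. Substituting:
2x² − 18x − 20 = 0  ⟹  x² − 9x − 10 = 0
x = 10 or x = −1, giving (10, −7) and (−1, 4).
Chord length = distance between (10, −7) and (−1, 4) = √242 = 11√2.

11√2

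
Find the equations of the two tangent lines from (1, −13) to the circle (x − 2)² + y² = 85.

Write the tangent as mx − y + (−13 − m·(1)) = 0 and set its distance from the centre to √85:
(1m − (13))² = 85(m² + 1)
42m² + 13m − 42 = 0, so m = −7/6 or m = 6/7.
With m = −7/6: 7x + 6y = −71. With m = 6/7: 6x − 7y = 97.

7x + 6y = −71 and 6x − 7y = 97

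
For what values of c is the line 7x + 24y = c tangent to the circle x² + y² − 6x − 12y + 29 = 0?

For a tangent, require d(centre, line) = r = 4.
|7·3 + 24·6 − c| / √625 = 4
|c − (165)| = 4·25, so c = 265 or c = 65.

c = 65 or c = 265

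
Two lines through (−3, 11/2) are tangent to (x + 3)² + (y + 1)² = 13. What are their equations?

A line y − (11/2) = m(x − (−3)) is tangent when its distance from (−3, −1) is √13:
[m·(0) − (−13/2)]² = 13(m² + 1)
4m² − 9 = 0, so m = 3/2 or m = −3/2.
With m = 3/2: 3x − 2y = −20. With m = −3/2: 3x + 2y = 2.

3x − 2y = −20 and 3x + 2y = 2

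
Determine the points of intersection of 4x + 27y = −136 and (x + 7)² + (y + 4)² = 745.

(−34, 0) and (20, −8)

From the line, y = (−136 − 4x)/27. Substituting:
745x² + 10430x − 506600 = 0  ⟹  x² + 14x − 680 = 0
x = 20 or x = −34, giving (20, −8) and (−34, 0).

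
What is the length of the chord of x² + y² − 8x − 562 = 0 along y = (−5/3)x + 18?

The distance from (4, 0) to the line is 34/√34, and r² = 578.
Chord = 2√(r² − d²) = 2·√(544) = 8√34.

8√34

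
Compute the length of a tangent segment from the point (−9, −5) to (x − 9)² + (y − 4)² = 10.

Centre (9, 4), r² = 10. |PO|² = (−18)² + (−9)² = 405.
By the tangent–radius right angle, tangent length = √(|PO|² − r²) = √395.

√395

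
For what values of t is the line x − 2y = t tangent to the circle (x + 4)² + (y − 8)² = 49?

t = −20 ± 7√5

Tangency holds when the distance from the centre (−4, 8) to the line equals the radius 7:
|1·(−4) − 2·8 − t| / √5 = 7
|t − (−20)| = 7√5.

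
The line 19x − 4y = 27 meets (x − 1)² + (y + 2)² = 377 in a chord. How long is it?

2√377

Centre (1, −2), r² = 377. Perpendicular distance d from centre to line = |0| / √377 = 0/√377.
Chord = 2√(r² − d²) = 2·√(377) = 2√377.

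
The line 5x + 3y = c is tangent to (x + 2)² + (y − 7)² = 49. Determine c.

c = 11 ± 7√34

The line touches the circle iff its distance from (−2, 7) is 7:
|5·(−2) + 3·7 − c| / √34 = 7
|c − (11)| = 7√34.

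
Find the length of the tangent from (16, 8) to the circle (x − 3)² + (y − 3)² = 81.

With centre O = (3, 3), |OP|² = 194 and r² = 81.
The tangent meets the radius at right angles, so tangent² = |PO|² − r² = 194 − 81 = 113.

√113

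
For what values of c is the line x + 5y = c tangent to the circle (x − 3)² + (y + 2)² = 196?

For a tangent, require d(centre, line) = r = 14.
|1·3 + 5·(−2) − c| / √26 = 14
|c − (−7)| = 14√26.

c = −7 ± 14√26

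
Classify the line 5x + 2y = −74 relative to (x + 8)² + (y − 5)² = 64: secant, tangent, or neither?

d² = (5·(−8) + 2·5 − (−74))²/29 = 1936/29; r² = 64.
Since d² > r², the line lies outside the circle.

neither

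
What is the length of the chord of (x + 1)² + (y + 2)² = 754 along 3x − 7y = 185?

Substitute y = (−185 + 3x)/7:
58x² − 928x − 7656 = 0  ⟹  x² − 16x − 132 = 0
x = 22 or x = −6, giving (22, −17) and (−6, −29).
|(22, −17) − (−6, −29)| = √((28)² + (12)²) = 4√58.

4√58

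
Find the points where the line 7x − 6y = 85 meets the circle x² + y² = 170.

Express y = (−85 + 7x)/6 and substitute into the circle:
85x² − 1190x + 1105 = 0  ⟹  x² − 14x + 13 = 0
x = 13 or x = 1, giving (13, 1) and (1, −13).

(1, −13) and (13, 1)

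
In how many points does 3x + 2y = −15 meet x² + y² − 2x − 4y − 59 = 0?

Substituting the line into the circle gives 13x² + 106x + 109 = 0.
Discriminant = (106)² − 4·13·(109) = 5568 > 0.
Two real roots: the line is a secant.

2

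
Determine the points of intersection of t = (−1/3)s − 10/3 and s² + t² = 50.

(−7, −1) and (5, −5)

Express t = (−10 − s)/3 and substitute into the circle:
10s² + 20s − 350 = 0  ⟹  s² + 2s − 35 = 0
s = 5 or s = −7, giving (5, −5) and (−7, −1).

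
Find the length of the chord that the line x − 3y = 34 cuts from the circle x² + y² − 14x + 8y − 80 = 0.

Centre (7, −4), r² = 145. Perpendicular distance d from centre to line = |−15| / √10 = 15/√10.
Chord = 2√(r² − d²) = 2·√(245/2) = 7√10.

7√10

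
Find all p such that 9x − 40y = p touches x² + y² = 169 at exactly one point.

p = −533 or p = 533

For a tangent, require d(centre, line) = r = 13.
|9·0 − 40·0 − p| / √1681 = 13
|p| = 13·41, so p = 533 or p = −533.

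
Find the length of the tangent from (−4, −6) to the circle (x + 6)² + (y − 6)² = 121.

3√3

With centre O = (−6, 6), |OP|² = 148 and r² = 121.
Power of the point: PT² = |PO|² − r² = 27, so PT = 3√3.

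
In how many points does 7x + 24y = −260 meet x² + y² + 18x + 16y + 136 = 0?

Centre (−9, −8), r² = 9. Distance² from centre to line = (5)²/625 = 1/25.
Since d² < r², the line cuts the circle twice.

2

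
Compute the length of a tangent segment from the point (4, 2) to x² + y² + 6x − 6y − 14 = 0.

The centre is (−3, 3) and r = 4√2. The square of the distance from P to the centre is 49 + 1 = 50.
The tangent meets the radius at right angles, so tangent² = |PO|² − r² = 50 − 32 = 18.

3√2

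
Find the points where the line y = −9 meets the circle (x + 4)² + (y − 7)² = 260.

From the line, y = −9. Substituting:
x² + 8x + 12 = 0
x = −2 or x = −6, giving (−2, −9) and (−6, −9).

(−6, −9) and (−2, −9)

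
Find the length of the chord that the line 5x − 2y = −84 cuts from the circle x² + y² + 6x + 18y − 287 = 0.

4√29

Express y = (84 + 5x)/2 and substitute into the circle:
29x² + 1044x + 8932 = 0  ⟹  x² + 36x + 308 = 0
x = −14 or x = −22, giving (−14, 7) and (−22, −13).
Chord length = distance between (−14, 7) and (−22, −13) = √464 = 4√29.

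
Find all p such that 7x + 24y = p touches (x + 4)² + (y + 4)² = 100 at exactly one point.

Tangency holds when the distance from the centre (−4, −4) to the line equals the radius 10:
|7·(−4) + 24·(−4) − p| / √625 = 10
|p − (−124)| = 10·25, so p = 126 or p = −374.

p = −374 or p = 126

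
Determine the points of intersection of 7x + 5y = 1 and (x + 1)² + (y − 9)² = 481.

(−17, 24) and (8, −11)

From the line, y = (1 − 7x)/5. Substituting:
74x² + 666x − 10064 = 0  ⟹  x² + 9x − 136 = 0
x = 8 or x = −17, giving (8, −11) and (−17, 24).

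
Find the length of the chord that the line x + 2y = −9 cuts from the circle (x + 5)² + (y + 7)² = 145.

Express y = (−9 − x)/2 and substitute into the circle:
5x² + 30x − 455 = 0  ⟹  x² + 6x − 91 = 0
x = 7 or x = −13, giving (7, −8) and (−13, 2).
Chord length = distance between (7, −8) and (−13, 2) = √500 = 10√5.

10√5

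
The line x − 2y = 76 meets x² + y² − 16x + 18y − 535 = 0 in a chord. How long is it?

12√5

Substitute y = (−76 + x)/2:
5x² − 180x + 900 = 0  ⟹  x² − 36x + 180 = 0
x = 30 or x = 6, giving (30, −23) and (6, −35).
Chord length = distance between (30, −23) and (6, −35) = √720 = 12√5.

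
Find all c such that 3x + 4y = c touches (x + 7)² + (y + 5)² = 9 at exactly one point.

c = −56 or c = −26

For a tangent, require d(centre, line) = r = 3.
|3·(−7) + 4·(−5) − c| / √25 = 3
|c − (−41)| = 3·5, so c = −26 or c = −56.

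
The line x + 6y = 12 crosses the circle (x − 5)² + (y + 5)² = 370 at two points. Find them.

From the line, y = (12 − x)/6. Substituting:
37x² − 444x − 10656 = 0  ⟹  x² − 12x − 288 = 0
x = 24 or x = −12, giving (24, −2) and (−12, 4).

(−12, 4) and (24, −2)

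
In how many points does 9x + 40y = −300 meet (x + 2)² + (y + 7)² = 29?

Substituting the line into the circle gives 1681x² + 6760x − 39600 = 0.
Discriminant = (6760)² − 4·1681·(−39600) = 311968000 > 0.
Two real roots: the line is a secant.

2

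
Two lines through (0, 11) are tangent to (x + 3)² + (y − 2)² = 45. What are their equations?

A line y − (11) = m(x − (0)) is tangent when its distance from (−3, 2) is 3√5:
[m·(−3) − (−9)]² = 45(m² + 1)
2m² + 3m − 2 = 0, so m = 1/2 or m = −2.
With m = 1/2: x − 2y = −22. With m = −2: 2x + y = 11.

x − 2y = −22 and 2x + y = 11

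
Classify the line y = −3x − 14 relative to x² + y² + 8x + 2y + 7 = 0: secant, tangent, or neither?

secant

Substituting the line into the circle gives 10x² + 86x + 175 = 0.
Δ = 7396 − 7000 = 396.
Two real roots: the line is a secant.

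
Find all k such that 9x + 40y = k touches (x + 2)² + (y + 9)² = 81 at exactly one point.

The line touches the circle iff its distance from (−2, −9) is 9:
|9·(−2) + 40·(−9) − k| / √1681 = 9
|k − (−378)| = 9·41, so k = −9 or k = −747.

k = −747 or k = −9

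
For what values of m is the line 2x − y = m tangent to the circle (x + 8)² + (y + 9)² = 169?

The line touches the circle iff its distance from (−8, −9) is 13:
|2·(−8) − 1·(−9) − m| / √5 = 13
|m − (−7)| = 13√5.

m = −7 ± 13√5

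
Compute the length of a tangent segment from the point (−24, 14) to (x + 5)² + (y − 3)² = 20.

With centre O = (−5, 3), |OP|² = 482 and r² = 20.
Power of the point: PT² = |PO|² − r² = 462, so PT = √462.

√462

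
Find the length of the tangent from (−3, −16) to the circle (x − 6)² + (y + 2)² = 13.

With centre O = (6, −2), |OP|² = 277 and r² = 13.
Power of the point: PT² = |PO|² − r² = 264, so PT = 2√66.

2√66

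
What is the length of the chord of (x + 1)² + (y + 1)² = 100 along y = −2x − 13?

Centre (−1, −1), r² = 100. Perpendicular distance d from centre to line = |10| / √5 = 10/√5.
Half the chord is √(r² − d²) = √(80), so the full chord is 8√5.

8√5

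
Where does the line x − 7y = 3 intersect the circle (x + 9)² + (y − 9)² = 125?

Express y = (−3 + x)/7 and substitute into the circle:
50x² + 750x + 2200 = 0  ⟹  x² + 15x + 44 = 0
x = −4 or x = −11, giving (−4, −1) and (−11, −2).

(−11, −2) and (−4, −1)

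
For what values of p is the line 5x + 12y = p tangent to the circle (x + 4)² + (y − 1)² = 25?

For a tangent, require d(centre, line) = r = 5.
|5·(−4) + 12·1 − p| / √169 = 5
|p − (−8)| = 5·13, so p = 57 or p = −73.

p = −73 or p = 57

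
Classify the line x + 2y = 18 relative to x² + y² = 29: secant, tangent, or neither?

d² = (1·0 + 2·0 − (18))²/5 = 324/5; r² = 29.
Since d² > r², the line lies outside the circle.

neither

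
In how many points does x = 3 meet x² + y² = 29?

2

Substituting the line into the circle gives y² − 20 = 0.
Discriminant = (0)² − 4·1·(−20) = 80 > 0.
Two real roots: the line is a secant.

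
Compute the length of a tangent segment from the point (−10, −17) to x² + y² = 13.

2√94

The centre is (0, 0) and r = √13. The square of the distance from P to the centre is 100 + 289 = 389.
Power of the point: PT² = |PO|² − r² = 376, so PT = 2√94.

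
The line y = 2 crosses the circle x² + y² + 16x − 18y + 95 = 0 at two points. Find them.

(−9, 2) and (−7, 2)

From the line, y = 2. Substituting:
x² + 16x + 63 = 0
x = −7 or x = −9, giving (−7, 2) and (−9, 2).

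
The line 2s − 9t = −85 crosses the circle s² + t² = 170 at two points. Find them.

From the line, t = (85 + 2s)/9. Substituting:
85s² + 340s − 6545 = 0  ⟹  s² + 4s − 77 = 0
s = 7 or s = −11, giving (7, 11) and (−11, 7).

(−11, 7) and (7, 11)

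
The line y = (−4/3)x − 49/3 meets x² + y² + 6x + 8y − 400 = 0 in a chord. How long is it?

The distance from (−3, −4) to the line is 25/√25, and r² = 425.
Chord = 2√(r² − d²) = 2·√(400) = 40.

40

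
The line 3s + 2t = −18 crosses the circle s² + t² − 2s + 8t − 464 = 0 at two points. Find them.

(−14, 12) and (10, −24)

Express t = (−18 − 3s)/2 and substitute into the circle:
13s² + 52s − 1820 = 0  ⟹  s² + 4s − 140 = 0
s = 10 or s = −14, giving (10, −24) and (−14, 12).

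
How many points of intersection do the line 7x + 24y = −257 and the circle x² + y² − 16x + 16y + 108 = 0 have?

Substituting the line into the circle gives 625x² − 8306x + 29569 = 0.
Discriminant = (−8306)² − 4·625·(29569) = −4932864 < 0.
No real roots: the line does not meet the circle.

0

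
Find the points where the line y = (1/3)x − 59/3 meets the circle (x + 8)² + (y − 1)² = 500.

Express y = (−59 + x)/3 and substitute into the circle:
10x² + 20x − 80 = 0  ⟹  x² + 2x − 8 = 0
x = 2 or x = −4, giving (2, −19) and (−4, −21).

(−4, −21) and (2, −19)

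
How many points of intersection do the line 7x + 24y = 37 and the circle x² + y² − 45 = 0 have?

Substituting the line into the circle gives 625x² − 518x − 24551 = 0.
Δ = 268324 − (−61377500) = 61645824.
Two real roots: the line is a secant.

2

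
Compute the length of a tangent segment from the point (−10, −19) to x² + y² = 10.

The centre is (0, 0) and r = √10. The square of the distance from P to the centre is 100 + 361 = 461.
Power of the point: PT² = |PO|² − r² = 451, so PT = √451.

√451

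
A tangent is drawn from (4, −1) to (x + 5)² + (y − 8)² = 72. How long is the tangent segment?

With centre O = (−5, 8), |OP|² = 162 and r² = 72.
The tangent meets the radius at right angles, so tangent² = |PO|² − r² = 162 − 72 = 90.

3√10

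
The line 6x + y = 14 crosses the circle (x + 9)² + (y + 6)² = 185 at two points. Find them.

From the line, y = −6x + 14. Substituting:
37x² − 222x + 296 = 0  ⟹  x² − 6x + 8 = 0
x = 4 or x = 2, giving (4, −10) and (2, 2).

(2, 2) and (4, −10)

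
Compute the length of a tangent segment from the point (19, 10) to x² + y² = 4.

√457

The centre is (0, 0) and r = 2. The square of the distance from P to the centre is 361 + 100 = 461.
By the tangent–radius right angle, tangent length = √(|PO|² − r²) = √457.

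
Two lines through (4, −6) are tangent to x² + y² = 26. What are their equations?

Let a tangent through (4, −6) have slope m. Its distance from (0, 0) must equal √26:
(−4m − (6))² = 26(m² + 1)
5m² − 24m − 5 = 0, so m = −1/5 or m = 5.
With m = −1/5: x + 5y = −26. With m = 5: 5x − y = 26.

x + 5y = −26 and 5x − y = 26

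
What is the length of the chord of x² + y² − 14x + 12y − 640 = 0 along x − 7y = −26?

The distance from (7, −6) to the line is 75/√50, and r² = 725.
Chord = 2√(r² − d²) = 2·√(1225/2) = 35√2.

35√2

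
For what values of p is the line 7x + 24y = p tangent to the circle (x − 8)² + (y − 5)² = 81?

p = −49 or p = 401

Tangency holds when the distance from the centre (8, 5) to the line equals the radius 9:
|7·8 + 24·5 − p| / √625 = 9
|p − (176)| = 9·25, so p = 401 or p = −49.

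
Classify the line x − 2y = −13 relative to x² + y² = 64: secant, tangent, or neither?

Substituting the line into the circle gives 5x² + 26x − 87 = 0.
Δ = 676 − (−1740) = 2416.
Two real roots: the line is a secant.

secant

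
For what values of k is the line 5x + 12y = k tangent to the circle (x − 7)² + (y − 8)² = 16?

For a tangent, require d(centre, line) = r = 4.
|5·7 + 12·8 − k| / √169 = 4
|k − (131)| = 4·13, so k = 183 or k = 79.

k = 79 or k = 183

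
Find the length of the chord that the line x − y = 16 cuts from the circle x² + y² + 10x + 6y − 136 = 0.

4√2

Centre (−5, −3), r² = 170. Perpendicular distance d from centre to line = |−18| / √2 = 18/√2.
Chord = 2√(r² − d²) = 2·√(8) = 4√2.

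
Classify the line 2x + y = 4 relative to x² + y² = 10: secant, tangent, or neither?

secant

Substituting the line into the circle gives 5x² − 16x + 6 = 0.
Discriminant = (−16)² − 4·5·(6) = 136 > 0.
Two real roots: the line is a secant.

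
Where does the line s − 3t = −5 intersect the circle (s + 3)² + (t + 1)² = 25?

(−8, −1) and (1, 2)

Substitute t = (5 + s)/3:
10s² + 70s − 80 = 0  ⟹  s² + 7s − 8 = 0
s = 1 or s = −8, giving (1, 2) and (−8, −1).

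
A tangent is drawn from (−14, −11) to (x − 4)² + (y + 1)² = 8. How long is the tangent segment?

4√26

The centre is (4, −1) and r = 2√2. The square of the distance from P to the centre is 324 + 100 = 424.
Power of the point: PT² = |PO|² − r² = 416, so PT = 4√26.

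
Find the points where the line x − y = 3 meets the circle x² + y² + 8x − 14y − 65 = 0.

Express y = x − 3 and substitute into the circle:
2x² − 12x − 14 = 0  ⟹  x² − 6x − 7 = 0
x = 7 or x = −1, giving (7, 4) and (−1, −4).

(−1, −4) and (7, 4)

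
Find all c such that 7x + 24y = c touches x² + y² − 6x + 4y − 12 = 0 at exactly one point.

Tangency holds when the distance from the centre (3, −2) to the line equals the radius 5:
|7·3 + 24·(−2) − c| / √625 = 5
|c − (−27)| = 5·25, so c = 98 or c = −152.

c = −152 or c = 98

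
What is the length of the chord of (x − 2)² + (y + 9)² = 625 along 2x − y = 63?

From the line, y = 2x − 63. Substituting:
5x² − 220x + 2295 = 0  ⟹  x² − 44x + 459 = 0
x = 27 or x = 17, giving (27, −9) and (17, −29).
Chord length = distance between (27, −9) and (17, −29) = √500 = 10√5.

10√5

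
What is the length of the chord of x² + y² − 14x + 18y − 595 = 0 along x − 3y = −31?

11√10

Centre (7, −9), r² = 725. Perpendicular distance d from centre to line = |65| / √10 = 65/√10.
Chord = 2√(r² − d²) = 2·√(605/2) = 11√10.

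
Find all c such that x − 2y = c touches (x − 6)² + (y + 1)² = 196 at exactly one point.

For a tangent, require d(centre, line) = r = 14.
|1·6 − 2·(−1) − c| / √5 = 14
|c − (8)| = 14√5.

c = 8 ± 14√5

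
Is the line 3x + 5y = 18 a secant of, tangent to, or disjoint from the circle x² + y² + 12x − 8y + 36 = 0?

Centre (−6, 4), r² = 16. Distance² from centre to line = (−16)²/34 = 128/17.
Since d² < r², the line cuts the circle twice.

secant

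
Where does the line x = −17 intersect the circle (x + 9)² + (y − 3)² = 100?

The line gives x = −17. Substituting into the circle:
y² − 6y − 27 = 0
y = 9 or y = −3, giving (−17, 9) and (−17, −3).

(−17, −3) and (−17, 9)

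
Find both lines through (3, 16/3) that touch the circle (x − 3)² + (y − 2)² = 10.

x + 3y = 19 and x − 3y = −13

Write the tangent as mx − y + (16/3 − m·(3)) = 0 and set its distance from the centre to √10:
(0m − (−10/3))² = 10(m² + 1)
9m² − 1 = 0, so m = −1/3 or m = 1/3.
With m = −1/3: x + 3y = 19. With m = 1/3: x − 3y = −13.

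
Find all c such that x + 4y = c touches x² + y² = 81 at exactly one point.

c = ±9√17

The line touches the circle iff its distance from (0, 0) is 9:
|1·0 + 4·0 − c| / √17 = 9
|c| = 9√17.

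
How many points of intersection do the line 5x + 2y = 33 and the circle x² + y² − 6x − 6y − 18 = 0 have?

Centre (3, 3), r² = 36. Distance² from centre to line = (−12)²/29 = 144/29.
Since d² < r², the line cuts the circle twice.

2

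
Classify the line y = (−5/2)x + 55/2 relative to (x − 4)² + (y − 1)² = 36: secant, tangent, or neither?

neither

Substituting the line into the circle gives 29x² − 562x + 2729 = 0.
Discriminant = (−562)² − 4·29·(2729) = −720 < 0.
No real roots: the line does not meet the circle.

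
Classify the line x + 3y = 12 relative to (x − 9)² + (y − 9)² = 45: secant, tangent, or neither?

neither

d² = (1·9 + 3·9 − (12))²/10 = 288/5; r² = 45.
Since d² > r², the line lies outside the circle.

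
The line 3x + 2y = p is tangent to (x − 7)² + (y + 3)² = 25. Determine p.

Tangency holds when the distance from the centre (7, −3) to the line equals the radius 5:
|3·7 + 2·(−3) − p| / √13 = 5
|p − (15)| = 5√13.

p = 15 ± 5√13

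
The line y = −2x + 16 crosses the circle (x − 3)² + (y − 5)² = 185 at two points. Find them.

(−1, 18) and (11, −6)

Substitute y = −2x + 16:
5x² − 50x − 55 = 0  ⟹  x² − 10x − 11 = 0
x = 11 or x = −1, giving (11, −6) and (−1, 18).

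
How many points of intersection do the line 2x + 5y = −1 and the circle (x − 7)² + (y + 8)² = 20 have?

0

Substituting the line into the circle gives 29x² − 506x + 2246 = 0.
Δ = 256036 − 260536 = −4500.
No real roots: the line does not meet the circle.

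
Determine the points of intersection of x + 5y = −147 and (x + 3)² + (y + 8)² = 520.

(−17, −26) and (3, −30)

Express y = (−147 − x)/5 and substitute into the circle:
26x² + 364x − 1326 = 0  ⟹  x² + 14x − 51 = 0
x = 3 or x = −17, giving (3, −30) and (−17, −26).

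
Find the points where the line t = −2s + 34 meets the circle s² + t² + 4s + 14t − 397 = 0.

From the line, t = −2s + 34. Substituting:
5s² − 160s + 1235 = 0  ⟹  s² − 32s + 247 = 0
s = 19 or s = 13, giving (19, −4) and (13, 8).

(13, 8) and (19, −4)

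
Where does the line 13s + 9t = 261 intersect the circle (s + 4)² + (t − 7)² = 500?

(0, 29) and (18, 3)

From the line, t = (261 − 13s)/9. Substituting:
250s² − 4500s = 0  ⟹  s² − 18s = 0
s = 18 or s = 0, giving (18, 3) and (0, 29).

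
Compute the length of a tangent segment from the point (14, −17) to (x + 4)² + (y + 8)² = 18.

Centre (−4, −8), r² = 18. |PO|² = (18)² + (−9)² = 405.
Power of the point: PT² = |PO|² − r² = 387, so PT = 3√43.

3√43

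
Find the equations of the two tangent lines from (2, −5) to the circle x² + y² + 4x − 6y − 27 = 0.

3x − y = 11 and x + 3y = −13

Write the tangent as mx − y + (−5 − m·(2)) = 0 and set its distance from the centre to 2√10:
(−4m − (8))² = 40(m² + 1)
3m² − 8m − 3 = 0, so m = 3 or m = −1/3.
Through (2, −5) these give 3x − y = 11 and x + 3y = −13.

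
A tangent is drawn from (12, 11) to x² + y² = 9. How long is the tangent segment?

With centre O = (0, 0), |OP|² = 265 and r² = 9.
The tangent meets the radius at right angles, so tangent² = |PO|² − r² = 265 − 9 = 256.

16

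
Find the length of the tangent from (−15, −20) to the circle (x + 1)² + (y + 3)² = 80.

With centre O = (−1, −3), |OP|² = 485 and r² = 80.
Power of the point: PT² = |PO|² − r² = 405, so PT = 9√5.

9√5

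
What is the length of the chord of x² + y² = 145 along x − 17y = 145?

√290

The distance from (0, 0) to the line is 145/√290, and r² = 145.
Chord = 2√(r² − d²) = 2·√(145/2) = √290.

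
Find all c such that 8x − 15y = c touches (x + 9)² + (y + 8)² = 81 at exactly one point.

c = −105 or c = 201

Tangency holds when the distance from the centre (−9, −8) to the line equals the radius 9:
|8·(−9) − 15·(−8) − c| / √289 = 9
|c − (48)| = 9·17, so c = 201 or c = −105.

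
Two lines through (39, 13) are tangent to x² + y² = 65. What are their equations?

x − 8y = −65 and 4x − 7y = 65

Write the tangent as mx − y + (13 − m·(39)) = 0 and set its distance from the centre to √65:
(−39m − (−13))² = 65(m² + 1)
56m² − 39m + 4 = 0, so m = 1/8 or m = 4/7.
With m = 1/8: x − 8y = −65. With m = 4/7: 4x − 7y = 65.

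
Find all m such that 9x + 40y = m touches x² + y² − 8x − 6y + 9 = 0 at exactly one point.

The line touches the circle iff its distance from (4, 3) is 4:
|9·4 + 40·3 − m| / √1681 = 4
|m − (156)| = 4·41, so m = 320 or m = −8.

m = −8 or m = 320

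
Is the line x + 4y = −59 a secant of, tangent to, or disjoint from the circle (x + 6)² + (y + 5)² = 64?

disjoint

Centre (−6, −5), r² = 64. Distance² from centre to line = (33)²/17 = 1089/17.
Since d² > r², the line lies outside the circle.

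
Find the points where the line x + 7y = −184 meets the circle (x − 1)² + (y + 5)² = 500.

Express y = (−184 − x)/7 and substitute into the circle:
50x² + 200x − 2250 = 0  ⟹  x² + 4x − 45 = 0
x = 5 or x = −9, giving (5, −27) and (−9, −25).

(−9, −25) and (5, −27)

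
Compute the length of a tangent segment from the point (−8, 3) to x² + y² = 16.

The centre is (0, 0) and r = 4. The square of the distance from P to the centre is 64 + 9 = 73.
By the tangent–radius right angle, tangent length = √(|PO|² − r²) = √57.

√57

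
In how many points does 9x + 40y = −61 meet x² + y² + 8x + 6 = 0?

d² = (9·(−4) + 40·0 − (−61))²/1681 = 625/1681; r² = 10.
Since d² < r², the line cuts the circle twice.

2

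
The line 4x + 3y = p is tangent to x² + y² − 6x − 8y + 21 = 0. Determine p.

p = 14 or p = 34

For a tangent, require d(centre, line) = r = 2.
|4·3 + 3·4 − p| / √25 = 2
|p − (24)| = 2·5, so p = 34 or p = 14.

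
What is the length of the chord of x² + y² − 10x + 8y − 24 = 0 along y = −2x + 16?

6√5

Centre (5, −4), r² = 65. Perpendicular distance d from centre to line = |−10| / √5 = 10/√5.
Chord = 2√(r² − d²) = 2·√(45) = 6√5.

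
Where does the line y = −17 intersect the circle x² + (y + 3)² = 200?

Substitute y = −17:
x² − 4 = 0
x = 2 or x = −2, giving (2, −17) and (−2, −17).

(−2, −17) and (2, −17)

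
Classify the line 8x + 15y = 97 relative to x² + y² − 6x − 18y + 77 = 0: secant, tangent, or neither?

Substituting the line into the circle gives 289x² − 742x + 544 = 0.
Δ = 550564 − 628864 = −78300.
No real roots: the line does not meet the circle.

neither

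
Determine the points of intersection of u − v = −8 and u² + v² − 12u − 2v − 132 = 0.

Express v = u + 8 and substitute into the circle:
2u² + 2u − 84 = 0  ⟹  u² + u − 42 = 0
u = 6 or u = −7, giving (6, 14) and (−7, 1).

(−7, 1) and (6, 14)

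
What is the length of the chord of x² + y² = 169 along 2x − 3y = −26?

6√13

Centre (0, 0), r² = 169. Perpendicular distance d from centre to line = |26| / √13 = 26/√13.
Chord = 2√(r² − d²) = 2·√(117) = 6√13.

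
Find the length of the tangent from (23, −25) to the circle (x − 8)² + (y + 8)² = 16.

√498

The centre is (8, −8) and r = 4. The square of the distance from P to the centre is 225 + 289 = 514.
The tangent meets the radius at right angles, so tangent² = |PO|² − r² = 514 − 16 = 498.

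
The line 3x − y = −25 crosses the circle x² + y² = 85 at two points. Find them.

(−9, −2) and (−6, 7)

From the line, y = 3x + 25. Substituting:
10x² + 150x + 540 = 0  ⟹  x² + 15x + 54 = 0
x = −6 or x = −9, giving (−6, 7) and (−9, −2).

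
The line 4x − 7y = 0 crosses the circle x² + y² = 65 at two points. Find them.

(−7, −4) and (7, 4)

Substitute y = (4x)/7:
65x² − 3185 = 0  ⟹  x² − 49 = 0
x = 7 or x = −7, giving (7, 4) and (−7, −4).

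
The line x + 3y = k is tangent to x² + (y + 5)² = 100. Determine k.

Tangency holds when the distance from the centre (0, −5) to the line equals the radius 10:
|1·0 + 3·(−5) − k| / √10 = 10
|k − (−15)| = 10√10.

k = −15 ± 10√10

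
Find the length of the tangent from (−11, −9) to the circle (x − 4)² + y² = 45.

3√29

With centre O = (4, 0), |OP|² = 306 and r² = 45.
By the tangent–radius right angle, tangent length = √(|PO|² − r²) = √261 = 3√29.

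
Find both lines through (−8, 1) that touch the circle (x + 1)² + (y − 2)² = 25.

4x − 3y = −35 and 3x + 4y = −20

A line y − (1) = m(x − (−8)) is tangent when its distance from (−1, 2) is 5:
(7m − (1))² = 25(m² + 1)
12m² − 7m − 12 = 0, so m = 4/3 or m = −3/4.
Through (−8, 1) these give 4x − 3y = −35 and 3x + 4y = −20.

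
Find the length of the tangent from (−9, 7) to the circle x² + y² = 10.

2√30

With centre O = (0, 0), |OP|² = 130 and r² = 10.
The tangent meets the radius at right angles, so tangent² = |PO|² − r² = 130 − 10 = 120.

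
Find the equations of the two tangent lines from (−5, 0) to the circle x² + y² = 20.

2x + y = −10 and 2x − y = −10

Let a tangent through (−5, 0) have slope m. Its distance from (0, 0) must equal 2√5:
(5m − (0))² = 20(m² + 1)
m² − 4 = 0, so m = −2 or m = 2.
Through (−5, 0) these give 2x + y = −10 and 2x − y = −10.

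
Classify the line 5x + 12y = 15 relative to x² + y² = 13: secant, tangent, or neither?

Centre (0, 0), r² = 13. Distance² from centre to line = (−15)²/169 = 225/169.
Since d² < r², the line cuts the circle twice.

secant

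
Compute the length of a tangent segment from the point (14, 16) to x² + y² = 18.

Centre (0, 0), r² = 18. |PO|² = (14)² + (16)² = 452.
Power of the point: PT² = |PO|² − r² = 434, so PT = √434.

√434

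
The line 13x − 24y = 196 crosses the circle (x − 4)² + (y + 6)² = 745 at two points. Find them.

(−20, −19) and (28, 7)

Express y = (−196 + 13x)/24 and substitute into the circle:
745x² − 5960x − 417200 = 0  ⟹  x² − 8x − 560 = 0
x = 28 or x = −20, giving (28, 7) and (−20, −19).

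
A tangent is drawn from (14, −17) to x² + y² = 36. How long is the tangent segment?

The centre is (0, 0) and r = 6. The square of the distance from P to the centre is 196 + 289 = 485.
The tangent meets the radius at right angles, so tangent² = |PO|² − r² = 485 − 36 = 449.

√449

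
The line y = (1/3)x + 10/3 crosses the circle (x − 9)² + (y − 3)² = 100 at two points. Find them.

Express y = (10 + x)/3 and substitute into the circle:
10x² − 160x − 170 = 0  ⟹  x² − 16x − 17 = 0
x = 17 or x = −1, giving (17, 9) and (−1, 3).

(−1, 3) and (17, 9)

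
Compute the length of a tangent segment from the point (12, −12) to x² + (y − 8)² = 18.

√526

The centre is (0, 8) and r = 3√2. The square of the distance from P to the centre is 144 + 400 = 544.
Power of the point: PT² = |PO|² − r² = 526, so PT = √526.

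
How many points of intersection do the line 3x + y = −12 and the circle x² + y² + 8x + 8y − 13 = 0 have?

d² = (3·(−4) + 1·(−4) − (−12))²/10 = 8/5; r² = 45.
Since d² < r², the line cuts the circle twice.

2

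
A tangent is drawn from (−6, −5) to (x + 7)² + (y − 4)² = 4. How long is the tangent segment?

With centre O = (−7, 4), |OP|² = 82 and r² = 4.
The tangent meets the radius at right angles, so tangent² = |PO|² − r² = 82 − 4 = 78.

√78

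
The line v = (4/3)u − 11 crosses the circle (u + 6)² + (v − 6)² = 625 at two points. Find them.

(−6, −19) and (18, 13)

From the line, v = (−33 + 4u)/3. Substituting:
25u² − 300u − 2700 = 0  ⟹  u² − 12u − 108 = 0
u = 18 or u = −6, giving (18, 13) and (−6, −19).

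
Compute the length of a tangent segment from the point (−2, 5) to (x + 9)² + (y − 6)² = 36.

√14

Centre (−9, 6), r² = 36. |PO|² = (7)² + (−1)² = 50.
Power of the point: PT² = |PO|² − r² = 14, so PT = √14.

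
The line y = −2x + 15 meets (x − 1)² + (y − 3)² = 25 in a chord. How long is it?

Centre (1, 3), r² = 25. Perpendicular distance d from centre to line = |−10| / √5 = 10/√5.
Half the chord is √(r² − d²) = √(5), so the full chord is 2√5.

2√5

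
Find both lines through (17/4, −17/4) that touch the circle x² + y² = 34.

Let a tangent through (17/4, −17/4) have slope m. Its distance from (0, 0) must equal √34:
[m·(−17/4) − (17/4)]² = 34(m² + 1)
15m² − 34m + 15 = 0, so m = 5/3 or m = 3/5.
Through (17/4, −17/4) these give 5x − 3y = 34 and 3x − 5y = 34.

5x − 3y = 34 and 3x − 5y = 34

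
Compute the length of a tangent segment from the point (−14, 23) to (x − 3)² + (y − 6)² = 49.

23

The centre is (3, 6) and r = 7. The square of the distance from P to the centre is 289 + 289 = 578.
By the tangent–radius right angle, tangent length = √(|PO|² − r²) = √529 = 23.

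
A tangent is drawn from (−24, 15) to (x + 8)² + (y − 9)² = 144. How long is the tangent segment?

With centre O = (−8, 9), |OP|² = 292 and r² = 144.
By the tangent–radius right angle, tangent length = √(|PO|² − r²) = √148 = 2√37.

2√37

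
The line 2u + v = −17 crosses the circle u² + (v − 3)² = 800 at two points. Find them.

Express v = −2u − 17 and substitute into the circle:
5u² + 80u − 400 = 0  ⟹  u² + 16u − 80 = 0
u = 4 or u = −20, giving (4, −25) and (−20, 23).

(−20, 23) and (4, −25)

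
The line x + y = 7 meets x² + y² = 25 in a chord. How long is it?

The distance from (0, 0) to the line is 7/√2, and r² = 25.
Half the chord is √(r² − d²) = √(1/2), so the full chord is √2.

√2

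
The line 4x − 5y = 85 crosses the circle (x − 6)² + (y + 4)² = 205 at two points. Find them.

From the line, y = (−85 + 4x)/5. Substituting:
41x² − 820x = 0  ⟹  x² − 20x = 0
x = 20 or x = 0, giving (20, −1) and (0, −17).

(0, −17) and (20, −1)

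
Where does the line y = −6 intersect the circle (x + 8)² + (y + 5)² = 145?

(−20, −6) and (4, −6)

From the line, y = −6. Substituting:
x² + 16x − 80 = 0
x = 4 or x = −20, giving (4, −6) and (−20, −6).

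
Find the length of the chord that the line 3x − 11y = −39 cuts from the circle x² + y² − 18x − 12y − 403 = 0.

4√130

From the line, y = (39 + 3x)/11. Substituting:
130x² − 2340x − 52390 = 0  ⟹  x² − 18x − 403 = 0
x = 31 or x = −13, giving (31, 12) and (−13, 0).
Chord length = distance between (31, 12) and (−13, 0) = √2080 = 4√130.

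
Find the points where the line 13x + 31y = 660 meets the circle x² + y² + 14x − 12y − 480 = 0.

(−16, 28) and (15, 15)

Express y = (660 − 13x)/31 and substitute into the circle:
1130x² + 1130x − 271200 = 0  ⟹  x² + x − 240 = 0
x = 15 or x = −16, giving (15, 15) and (−16, 28).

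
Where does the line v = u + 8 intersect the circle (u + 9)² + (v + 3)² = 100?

Express v = u + 8 and substitute into the circle:
2u² + 40u + 102 = 0  ⟹  u² + 20u + 51 = 0
u = −3 or u = −17, giving (−3, 5) and (−17, −9).

(−17, −9) and (−3, 5)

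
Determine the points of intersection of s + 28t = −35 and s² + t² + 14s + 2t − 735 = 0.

Substitute t = (−35 − s)/28:
785s² + 10990s − 576975 = 0  ⟹  s² + 14s − 735 = 0
s = 21 or s = −35, giving (21, −2) and (−35, 0).

(−35, 0) and (21, −2)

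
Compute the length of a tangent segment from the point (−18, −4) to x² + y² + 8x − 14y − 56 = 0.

14

Centre (−4, 7), r² = 121. |PO|² = (−14)² + (−11)² = 317.
The tangent meets the radius at right angles, so tangent² = |PO|² − r² = 317 − 121 = 196.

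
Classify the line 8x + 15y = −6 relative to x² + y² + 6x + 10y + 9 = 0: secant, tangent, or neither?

Substituting the line into the circle gives 289x² + 246x + 1161 = 0.
Δ = 60516 − 1342116 = −1281600.
No real roots: the line does not meet the circle.

neither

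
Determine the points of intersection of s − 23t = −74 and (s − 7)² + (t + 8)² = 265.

(−5, 3) and (18, 4)

Express t = (74 + s)/23 and substitute into the circle:
530s² − 6890s − 47700 = 0  ⟹  s² − 13s − 90 = 0
s = 18 or s = −5, giving (18, 4) and (−5, 3).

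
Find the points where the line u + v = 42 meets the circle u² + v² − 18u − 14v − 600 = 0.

(8, 34) and (36, 6)

Express v = −u + 42 and substitute into the circle:
2u² − 88u + 576 = 0  ⟹  u² − 44u + 288 = 0
u = 36 or u = 8, giving (36, 6) and (8, 34).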